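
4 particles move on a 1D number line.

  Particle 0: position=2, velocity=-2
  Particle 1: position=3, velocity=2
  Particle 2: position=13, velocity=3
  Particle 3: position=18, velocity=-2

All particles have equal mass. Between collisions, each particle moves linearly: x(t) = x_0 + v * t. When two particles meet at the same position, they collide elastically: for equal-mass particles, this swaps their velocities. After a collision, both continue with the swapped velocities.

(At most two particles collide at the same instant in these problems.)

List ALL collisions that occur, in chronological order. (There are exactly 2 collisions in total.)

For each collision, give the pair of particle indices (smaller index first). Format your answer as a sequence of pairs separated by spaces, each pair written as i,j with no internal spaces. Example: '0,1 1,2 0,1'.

Collision at t=1: particles 2 and 3 swap velocities; positions: p0=0 p1=5 p2=16 p3=16; velocities now: v0=-2 v1=2 v2=-2 v3=3
Collision at t=15/4: particles 1 and 2 swap velocities; positions: p0=-11/2 p1=21/2 p2=21/2 p3=97/4; velocities now: v0=-2 v1=-2 v2=2 v3=3

Answer: 2,3 1,2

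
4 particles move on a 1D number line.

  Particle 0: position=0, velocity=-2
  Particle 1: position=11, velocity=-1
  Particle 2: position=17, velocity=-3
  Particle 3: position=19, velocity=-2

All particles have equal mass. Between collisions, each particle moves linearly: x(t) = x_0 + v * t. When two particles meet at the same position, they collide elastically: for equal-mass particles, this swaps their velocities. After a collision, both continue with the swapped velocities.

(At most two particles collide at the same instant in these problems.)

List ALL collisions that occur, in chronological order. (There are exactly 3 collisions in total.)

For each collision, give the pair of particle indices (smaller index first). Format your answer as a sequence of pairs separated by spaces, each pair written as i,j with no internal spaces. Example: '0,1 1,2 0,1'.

Answer: 1,2 2,3 0,1

Derivation:
Collision at t=3: particles 1 and 2 swap velocities; positions: p0=-6 p1=8 p2=8 p3=13; velocities now: v0=-2 v1=-3 v2=-1 v3=-2
Collision at t=8: particles 2 and 3 swap velocities; positions: p0=-16 p1=-7 p2=3 p3=3; velocities now: v0=-2 v1=-3 v2=-2 v3=-1
Collision at t=17: particles 0 and 1 swap velocities; positions: p0=-34 p1=-34 p2=-15 p3=-6; velocities now: v0=-3 v1=-2 v2=-2 v3=-1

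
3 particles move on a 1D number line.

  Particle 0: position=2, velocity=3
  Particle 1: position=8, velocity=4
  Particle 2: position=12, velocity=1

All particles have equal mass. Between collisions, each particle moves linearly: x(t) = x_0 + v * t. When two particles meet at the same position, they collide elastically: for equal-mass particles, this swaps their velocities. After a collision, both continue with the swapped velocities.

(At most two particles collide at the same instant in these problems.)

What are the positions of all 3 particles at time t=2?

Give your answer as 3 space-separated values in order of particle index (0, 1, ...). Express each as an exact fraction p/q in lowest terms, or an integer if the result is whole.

Answer: 8 14 16

Derivation:
Collision at t=4/3: particles 1 and 2 swap velocities; positions: p0=6 p1=40/3 p2=40/3; velocities now: v0=3 v1=1 v2=4
Advance to t=2 (no further collisions before then); velocities: v0=3 v1=1 v2=4; positions = 8 14 16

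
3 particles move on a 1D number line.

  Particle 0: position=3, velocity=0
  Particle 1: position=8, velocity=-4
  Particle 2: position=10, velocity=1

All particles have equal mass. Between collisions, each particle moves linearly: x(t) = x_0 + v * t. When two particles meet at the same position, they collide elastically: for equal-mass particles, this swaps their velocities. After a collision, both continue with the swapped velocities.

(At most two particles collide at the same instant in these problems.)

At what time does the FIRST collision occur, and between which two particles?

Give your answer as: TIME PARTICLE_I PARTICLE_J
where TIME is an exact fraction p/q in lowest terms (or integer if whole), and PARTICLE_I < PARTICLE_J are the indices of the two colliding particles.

Pair (0,1): pos 3,8 vel 0,-4 -> gap=5, closing at 4/unit, collide at t=5/4
Pair (1,2): pos 8,10 vel -4,1 -> not approaching (rel speed -5 <= 0)
Earliest collision: t=5/4 between 0 and 1

Answer: 5/4 0 1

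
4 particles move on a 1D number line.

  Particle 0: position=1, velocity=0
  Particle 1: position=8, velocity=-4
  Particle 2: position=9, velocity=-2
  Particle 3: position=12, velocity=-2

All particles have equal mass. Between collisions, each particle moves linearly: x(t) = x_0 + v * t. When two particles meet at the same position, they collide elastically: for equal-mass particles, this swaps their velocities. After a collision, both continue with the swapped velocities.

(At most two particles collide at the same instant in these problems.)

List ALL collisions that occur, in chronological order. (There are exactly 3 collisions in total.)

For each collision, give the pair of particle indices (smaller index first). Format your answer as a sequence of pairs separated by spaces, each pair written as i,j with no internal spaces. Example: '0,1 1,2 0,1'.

Answer: 0,1 1,2 2,3

Derivation:
Collision at t=7/4: particles 0 and 1 swap velocities; positions: p0=1 p1=1 p2=11/2 p3=17/2; velocities now: v0=-4 v1=0 v2=-2 v3=-2
Collision at t=4: particles 1 and 2 swap velocities; positions: p0=-8 p1=1 p2=1 p3=4; velocities now: v0=-4 v1=-2 v2=0 v3=-2
Collision at t=11/2: particles 2 and 3 swap velocities; positions: p0=-14 p1=-2 p2=1 p3=1; velocities now: v0=-4 v1=-2 v2=-2 v3=0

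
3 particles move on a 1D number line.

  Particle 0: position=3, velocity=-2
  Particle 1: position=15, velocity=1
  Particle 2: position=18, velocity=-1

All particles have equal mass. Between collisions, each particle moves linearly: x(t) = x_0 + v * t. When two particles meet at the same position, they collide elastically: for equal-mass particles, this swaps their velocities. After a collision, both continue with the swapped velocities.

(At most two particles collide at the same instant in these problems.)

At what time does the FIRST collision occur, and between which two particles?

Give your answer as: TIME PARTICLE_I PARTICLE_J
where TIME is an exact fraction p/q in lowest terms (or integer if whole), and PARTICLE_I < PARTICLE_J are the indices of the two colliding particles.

Answer: 3/2 1 2

Derivation:
Pair (0,1): pos 3,15 vel -2,1 -> not approaching (rel speed -3 <= 0)
Pair (1,2): pos 15,18 vel 1,-1 -> gap=3, closing at 2/unit, collide at t=3/2
Earliest collision: t=3/2 between 1 and 2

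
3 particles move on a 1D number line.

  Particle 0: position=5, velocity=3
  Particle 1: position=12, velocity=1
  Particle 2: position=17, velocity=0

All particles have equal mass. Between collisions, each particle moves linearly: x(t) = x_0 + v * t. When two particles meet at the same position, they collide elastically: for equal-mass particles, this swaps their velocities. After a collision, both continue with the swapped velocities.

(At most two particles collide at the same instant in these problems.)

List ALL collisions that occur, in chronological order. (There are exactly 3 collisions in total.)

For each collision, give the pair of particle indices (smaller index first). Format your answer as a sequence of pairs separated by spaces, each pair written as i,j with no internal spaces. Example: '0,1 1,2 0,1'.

Collision at t=7/2: particles 0 and 1 swap velocities; positions: p0=31/2 p1=31/2 p2=17; velocities now: v0=1 v1=3 v2=0
Collision at t=4: particles 1 and 2 swap velocities; positions: p0=16 p1=17 p2=17; velocities now: v0=1 v1=0 v2=3
Collision at t=5: particles 0 and 1 swap velocities; positions: p0=17 p1=17 p2=20; velocities now: v0=0 v1=1 v2=3

Answer: 0,1 1,2 0,1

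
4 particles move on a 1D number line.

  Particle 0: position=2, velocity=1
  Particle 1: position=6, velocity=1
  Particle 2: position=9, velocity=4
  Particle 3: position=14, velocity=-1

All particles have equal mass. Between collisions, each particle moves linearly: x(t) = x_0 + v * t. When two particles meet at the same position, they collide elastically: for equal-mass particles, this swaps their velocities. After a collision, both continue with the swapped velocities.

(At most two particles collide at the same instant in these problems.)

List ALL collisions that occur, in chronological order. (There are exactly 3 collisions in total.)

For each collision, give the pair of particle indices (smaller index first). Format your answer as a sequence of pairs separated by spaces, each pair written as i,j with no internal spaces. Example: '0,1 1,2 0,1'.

Collision at t=1: particles 2 and 3 swap velocities; positions: p0=3 p1=7 p2=13 p3=13; velocities now: v0=1 v1=1 v2=-1 v3=4
Collision at t=4: particles 1 and 2 swap velocities; positions: p0=6 p1=10 p2=10 p3=25; velocities now: v0=1 v1=-1 v2=1 v3=4
Collision at t=6: particles 0 and 1 swap velocities; positions: p0=8 p1=8 p2=12 p3=33; velocities now: v0=-1 v1=1 v2=1 v3=4

Answer: 2,3 1,2 0,1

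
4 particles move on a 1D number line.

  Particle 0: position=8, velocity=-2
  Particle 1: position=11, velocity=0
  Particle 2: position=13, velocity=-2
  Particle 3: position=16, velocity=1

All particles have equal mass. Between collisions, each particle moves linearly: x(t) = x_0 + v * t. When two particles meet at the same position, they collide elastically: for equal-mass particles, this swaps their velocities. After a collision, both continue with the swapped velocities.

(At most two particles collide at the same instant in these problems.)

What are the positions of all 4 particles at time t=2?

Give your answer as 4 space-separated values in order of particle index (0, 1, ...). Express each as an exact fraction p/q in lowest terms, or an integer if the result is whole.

Collision at t=1: particles 1 and 2 swap velocities; positions: p0=6 p1=11 p2=11 p3=17; velocities now: v0=-2 v1=-2 v2=0 v3=1
Advance to t=2 (no further collisions before then); velocities: v0=-2 v1=-2 v2=0 v3=1; positions = 4 9 11 18

Answer: 4 9 11 18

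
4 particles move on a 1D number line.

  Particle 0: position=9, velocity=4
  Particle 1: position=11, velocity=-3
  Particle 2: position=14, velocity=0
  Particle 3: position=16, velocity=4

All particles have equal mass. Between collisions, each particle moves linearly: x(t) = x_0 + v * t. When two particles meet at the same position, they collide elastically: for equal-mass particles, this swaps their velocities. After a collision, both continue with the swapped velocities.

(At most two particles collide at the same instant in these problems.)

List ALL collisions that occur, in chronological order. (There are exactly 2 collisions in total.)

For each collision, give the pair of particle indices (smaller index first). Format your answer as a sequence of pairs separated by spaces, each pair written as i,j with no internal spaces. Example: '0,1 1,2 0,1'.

Collision at t=2/7: particles 0 and 1 swap velocities; positions: p0=71/7 p1=71/7 p2=14 p3=120/7; velocities now: v0=-3 v1=4 v2=0 v3=4
Collision at t=5/4: particles 1 and 2 swap velocities; positions: p0=29/4 p1=14 p2=14 p3=21; velocities now: v0=-3 v1=0 v2=4 v3=4

Answer: 0,1 1,2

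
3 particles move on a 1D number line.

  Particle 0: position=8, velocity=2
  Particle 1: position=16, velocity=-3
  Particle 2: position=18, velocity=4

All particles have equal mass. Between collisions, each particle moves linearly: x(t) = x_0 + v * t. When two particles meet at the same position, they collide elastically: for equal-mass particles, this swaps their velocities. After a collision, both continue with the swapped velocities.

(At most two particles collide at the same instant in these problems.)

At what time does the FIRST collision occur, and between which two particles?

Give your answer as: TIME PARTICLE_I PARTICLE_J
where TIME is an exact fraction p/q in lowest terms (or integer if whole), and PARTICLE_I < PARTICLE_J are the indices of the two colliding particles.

Pair (0,1): pos 8,16 vel 2,-3 -> gap=8, closing at 5/unit, collide at t=8/5
Pair (1,2): pos 16,18 vel -3,4 -> not approaching (rel speed -7 <= 0)
Earliest collision: t=8/5 between 0 and 1

Answer: 8/5 0 1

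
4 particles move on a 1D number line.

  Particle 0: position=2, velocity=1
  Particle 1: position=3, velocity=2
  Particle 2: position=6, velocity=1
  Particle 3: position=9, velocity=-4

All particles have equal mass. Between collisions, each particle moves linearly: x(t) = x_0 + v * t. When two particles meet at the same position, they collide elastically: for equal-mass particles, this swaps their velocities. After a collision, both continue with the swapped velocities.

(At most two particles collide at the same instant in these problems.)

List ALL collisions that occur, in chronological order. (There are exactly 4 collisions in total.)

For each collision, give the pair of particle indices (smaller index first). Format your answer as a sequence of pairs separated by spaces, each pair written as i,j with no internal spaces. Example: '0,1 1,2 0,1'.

Collision at t=3/5: particles 2 and 3 swap velocities; positions: p0=13/5 p1=21/5 p2=33/5 p3=33/5; velocities now: v0=1 v1=2 v2=-4 v3=1
Collision at t=1: particles 1 and 2 swap velocities; positions: p0=3 p1=5 p2=5 p3=7; velocities now: v0=1 v1=-4 v2=2 v3=1
Collision at t=7/5: particles 0 and 1 swap velocities; positions: p0=17/5 p1=17/5 p2=29/5 p3=37/5; velocities now: v0=-4 v1=1 v2=2 v3=1
Collision at t=3: particles 2 and 3 swap velocities; positions: p0=-3 p1=5 p2=9 p3=9; velocities now: v0=-4 v1=1 v2=1 v3=2

Answer: 2,3 1,2 0,1 2,3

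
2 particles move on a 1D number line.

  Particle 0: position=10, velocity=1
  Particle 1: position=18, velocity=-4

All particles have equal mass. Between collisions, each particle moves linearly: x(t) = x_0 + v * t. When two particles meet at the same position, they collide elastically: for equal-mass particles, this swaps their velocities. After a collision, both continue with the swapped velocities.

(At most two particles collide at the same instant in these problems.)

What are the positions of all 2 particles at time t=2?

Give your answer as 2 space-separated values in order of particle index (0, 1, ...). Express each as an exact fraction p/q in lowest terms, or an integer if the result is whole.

Collision at t=8/5: particles 0 and 1 swap velocities; positions: p0=58/5 p1=58/5; velocities now: v0=-4 v1=1
Advance to t=2 (no further collisions before then); velocities: v0=-4 v1=1; positions = 10 12

Answer: 10 12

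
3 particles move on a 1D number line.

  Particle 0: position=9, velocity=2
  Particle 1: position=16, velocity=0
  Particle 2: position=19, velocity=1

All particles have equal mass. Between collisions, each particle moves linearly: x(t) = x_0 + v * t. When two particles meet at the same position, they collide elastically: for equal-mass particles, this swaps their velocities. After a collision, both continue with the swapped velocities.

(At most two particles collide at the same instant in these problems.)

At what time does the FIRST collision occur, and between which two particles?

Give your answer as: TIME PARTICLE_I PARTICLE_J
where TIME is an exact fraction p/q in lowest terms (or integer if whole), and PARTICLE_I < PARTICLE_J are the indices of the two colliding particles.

Answer: 7/2 0 1

Derivation:
Pair (0,1): pos 9,16 vel 2,0 -> gap=7, closing at 2/unit, collide at t=7/2
Pair (1,2): pos 16,19 vel 0,1 -> not approaching (rel speed -1 <= 0)
Earliest collision: t=7/2 between 0 and 1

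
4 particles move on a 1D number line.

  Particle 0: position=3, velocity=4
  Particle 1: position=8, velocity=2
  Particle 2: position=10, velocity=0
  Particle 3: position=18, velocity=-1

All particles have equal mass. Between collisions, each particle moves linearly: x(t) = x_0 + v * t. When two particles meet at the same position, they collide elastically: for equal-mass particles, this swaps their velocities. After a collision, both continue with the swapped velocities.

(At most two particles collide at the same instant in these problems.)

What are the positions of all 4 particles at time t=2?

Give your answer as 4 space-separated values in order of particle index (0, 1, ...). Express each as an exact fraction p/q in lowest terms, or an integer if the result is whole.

Collision at t=1: particles 1 and 2 swap velocities; positions: p0=7 p1=10 p2=10 p3=17; velocities now: v0=4 v1=0 v2=2 v3=-1
Collision at t=7/4: particles 0 and 1 swap velocities; positions: p0=10 p1=10 p2=23/2 p3=65/4; velocities now: v0=0 v1=4 v2=2 v3=-1
Advance to t=2 (no further collisions before then); velocities: v0=0 v1=4 v2=2 v3=-1; positions = 10 11 12 16

Answer: 10 11 12 16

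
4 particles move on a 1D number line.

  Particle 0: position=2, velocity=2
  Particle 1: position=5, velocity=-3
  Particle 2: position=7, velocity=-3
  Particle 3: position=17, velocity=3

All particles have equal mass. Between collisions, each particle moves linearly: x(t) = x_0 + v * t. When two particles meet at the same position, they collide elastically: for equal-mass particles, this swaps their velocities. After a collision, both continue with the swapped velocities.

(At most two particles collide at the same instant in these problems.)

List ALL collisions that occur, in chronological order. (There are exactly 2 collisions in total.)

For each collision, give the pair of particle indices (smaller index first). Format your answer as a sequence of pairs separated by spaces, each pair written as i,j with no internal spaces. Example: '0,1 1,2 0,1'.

Answer: 0,1 1,2

Derivation:
Collision at t=3/5: particles 0 and 1 swap velocities; positions: p0=16/5 p1=16/5 p2=26/5 p3=94/5; velocities now: v0=-3 v1=2 v2=-3 v3=3
Collision at t=1: particles 1 and 2 swap velocities; positions: p0=2 p1=4 p2=4 p3=20; velocities now: v0=-3 v1=-3 v2=2 v3=3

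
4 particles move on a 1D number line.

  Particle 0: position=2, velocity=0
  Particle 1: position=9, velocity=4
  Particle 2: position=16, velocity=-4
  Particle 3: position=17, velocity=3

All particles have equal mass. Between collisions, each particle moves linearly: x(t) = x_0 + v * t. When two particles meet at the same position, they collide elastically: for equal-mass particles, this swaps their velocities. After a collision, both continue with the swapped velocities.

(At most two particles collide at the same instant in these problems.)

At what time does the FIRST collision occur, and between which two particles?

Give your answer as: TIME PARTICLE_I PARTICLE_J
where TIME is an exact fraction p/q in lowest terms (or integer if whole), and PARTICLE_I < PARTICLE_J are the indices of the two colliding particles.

Pair (0,1): pos 2,9 vel 0,4 -> not approaching (rel speed -4 <= 0)
Pair (1,2): pos 9,16 vel 4,-4 -> gap=7, closing at 8/unit, collide at t=7/8
Pair (2,3): pos 16,17 vel -4,3 -> not approaching (rel speed -7 <= 0)
Earliest collision: t=7/8 between 1 and 2

Answer: 7/8 1 2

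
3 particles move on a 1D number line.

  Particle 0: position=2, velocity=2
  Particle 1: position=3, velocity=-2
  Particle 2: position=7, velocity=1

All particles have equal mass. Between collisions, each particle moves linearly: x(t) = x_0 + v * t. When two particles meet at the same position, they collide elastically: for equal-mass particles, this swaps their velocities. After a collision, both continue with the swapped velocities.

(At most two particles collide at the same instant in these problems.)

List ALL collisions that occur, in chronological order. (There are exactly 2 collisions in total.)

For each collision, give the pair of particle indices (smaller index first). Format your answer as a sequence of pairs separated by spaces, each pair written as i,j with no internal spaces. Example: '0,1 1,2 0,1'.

Collision at t=1/4: particles 0 and 1 swap velocities; positions: p0=5/2 p1=5/2 p2=29/4; velocities now: v0=-2 v1=2 v2=1
Collision at t=5: particles 1 and 2 swap velocities; positions: p0=-7 p1=12 p2=12; velocities now: v0=-2 v1=1 v2=2

Answer: 0,1 1,2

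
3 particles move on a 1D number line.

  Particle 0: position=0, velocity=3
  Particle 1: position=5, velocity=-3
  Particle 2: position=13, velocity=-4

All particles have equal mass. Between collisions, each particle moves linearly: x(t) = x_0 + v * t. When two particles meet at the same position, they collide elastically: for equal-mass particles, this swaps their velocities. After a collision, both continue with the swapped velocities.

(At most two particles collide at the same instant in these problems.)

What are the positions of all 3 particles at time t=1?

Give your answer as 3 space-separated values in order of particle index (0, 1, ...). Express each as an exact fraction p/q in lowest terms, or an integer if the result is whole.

Collision at t=5/6: particles 0 and 1 swap velocities; positions: p0=5/2 p1=5/2 p2=29/3; velocities now: v0=-3 v1=3 v2=-4
Advance to t=1 (no further collisions before then); velocities: v0=-3 v1=3 v2=-4; positions = 2 3 9

Answer: 2 3 9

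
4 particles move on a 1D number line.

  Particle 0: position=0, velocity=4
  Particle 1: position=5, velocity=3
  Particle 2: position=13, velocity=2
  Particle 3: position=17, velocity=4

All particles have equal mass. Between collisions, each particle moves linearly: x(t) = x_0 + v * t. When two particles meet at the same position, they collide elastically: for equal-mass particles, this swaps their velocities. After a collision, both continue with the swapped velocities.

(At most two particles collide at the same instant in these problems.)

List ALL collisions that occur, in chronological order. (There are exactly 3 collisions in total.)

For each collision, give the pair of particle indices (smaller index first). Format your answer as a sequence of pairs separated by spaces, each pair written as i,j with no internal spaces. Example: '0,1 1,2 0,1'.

Answer: 0,1 1,2 0,1

Derivation:
Collision at t=5: particles 0 and 1 swap velocities; positions: p0=20 p1=20 p2=23 p3=37; velocities now: v0=3 v1=4 v2=2 v3=4
Collision at t=13/2: particles 1 and 2 swap velocities; positions: p0=49/2 p1=26 p2=26 p3=43; velocities now: v0=3 v1=2 v2=4 v3=4
Collision at t=8: particles 0 and 1 swap velocities; positions: p0=29 p1=29 p2=32 p3=49; velocities now: v0=2 v1=3 v2=4 v3=4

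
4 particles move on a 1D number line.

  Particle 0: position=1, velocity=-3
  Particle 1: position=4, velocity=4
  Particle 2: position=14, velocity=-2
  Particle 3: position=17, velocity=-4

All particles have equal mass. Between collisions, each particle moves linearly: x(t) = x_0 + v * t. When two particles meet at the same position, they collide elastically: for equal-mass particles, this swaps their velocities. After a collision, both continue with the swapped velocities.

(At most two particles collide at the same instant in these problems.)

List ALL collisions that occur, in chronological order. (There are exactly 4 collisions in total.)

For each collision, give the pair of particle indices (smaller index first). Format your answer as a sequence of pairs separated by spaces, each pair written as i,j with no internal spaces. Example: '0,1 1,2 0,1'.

Answer: 2,3 1,2 2,3 0,1

Derivation:
Collision at t=3/2: particles 2 and 3 swap velocities; positions: p0=-7/2 p1=10 p2=11 p3=11; velocities now: v0=-3 v1=4 v2=-4 v3=-2
Collision at t=13/8: particles 1 and 2 swap velocities; positions: p0=-31/8 p1=21/2 p2=21/2 p3=43/4; velocities now: v0=-3 v1=-4 v2=4 v3=-2
Collision at t=5/3: particles 2 and 3 swap velocities; positions: p0=-4 p1=31/3 p2=32/3 p3=32/3; velocities now: v0=-3 v1=-4 v2=-2 v3=4
Collision at t=16: particles 0 and 1 swap velocities; positions: p0=-47 p1=-47 p2=-18 p3=68; velocities now: v0=-4 v1=-3 v2=-2 v3=4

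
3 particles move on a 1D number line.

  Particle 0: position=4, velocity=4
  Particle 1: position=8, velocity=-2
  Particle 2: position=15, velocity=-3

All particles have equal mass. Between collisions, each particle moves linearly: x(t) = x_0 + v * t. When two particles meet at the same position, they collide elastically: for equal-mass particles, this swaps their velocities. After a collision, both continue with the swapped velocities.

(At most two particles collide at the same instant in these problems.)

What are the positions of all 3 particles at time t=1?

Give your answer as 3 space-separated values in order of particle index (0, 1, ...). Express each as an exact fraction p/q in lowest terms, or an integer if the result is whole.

Collision at t=2/3: particles 0 and 1 swap velocities; positions: p0=20/3 p1=20/3 p2=13; velocities now: v0=-2 v1=4 v2=-3
Advance to t=1 (no further collisions before then); velocities: v0=-2 v1=4 v2=-3; positions = 6 8 12

Answer: 6 8 12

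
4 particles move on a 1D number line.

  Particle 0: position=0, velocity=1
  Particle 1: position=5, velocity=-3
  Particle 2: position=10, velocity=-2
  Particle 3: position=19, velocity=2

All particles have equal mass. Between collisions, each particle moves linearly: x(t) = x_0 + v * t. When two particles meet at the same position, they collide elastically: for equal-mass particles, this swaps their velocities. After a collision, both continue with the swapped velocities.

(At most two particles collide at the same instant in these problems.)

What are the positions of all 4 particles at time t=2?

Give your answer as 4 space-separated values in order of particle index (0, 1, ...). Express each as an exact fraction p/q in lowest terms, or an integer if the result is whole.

Collision at t=5/4: particles 0 and 1 swap velocities; positions: p0=5/4 p1=5/4 p2=15/2 p3=43/2; velocities now: v0=-3 v1=1 v2=-2 v3=2
Advance to t=2 (no further collisions before then); velocities: v0=-3 v1=1 v2=-2 v3=2; positions = -1 2 6 23

Answer: -1 2 6 23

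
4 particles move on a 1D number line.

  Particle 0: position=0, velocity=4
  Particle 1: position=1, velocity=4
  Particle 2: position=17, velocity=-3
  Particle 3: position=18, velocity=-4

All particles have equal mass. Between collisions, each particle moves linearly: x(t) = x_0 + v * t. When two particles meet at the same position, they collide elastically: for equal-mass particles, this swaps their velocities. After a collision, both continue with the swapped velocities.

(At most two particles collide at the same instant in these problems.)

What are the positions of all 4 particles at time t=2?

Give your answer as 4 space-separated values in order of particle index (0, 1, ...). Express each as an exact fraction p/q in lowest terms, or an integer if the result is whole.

Answer: 8 9 10 11

Derivation:
Collision at t=1: particles 2 and 3 swap velocities; positions: p0=4 p1=5 p2=14 p3=14; velocities now: v0=4 v1=4 v2=-4 v3=-3
Advance to t=2 (no further collisions before then); velocities: v0=4 v1=4 v2=-4 v3=-3; positions = 8 9 10 11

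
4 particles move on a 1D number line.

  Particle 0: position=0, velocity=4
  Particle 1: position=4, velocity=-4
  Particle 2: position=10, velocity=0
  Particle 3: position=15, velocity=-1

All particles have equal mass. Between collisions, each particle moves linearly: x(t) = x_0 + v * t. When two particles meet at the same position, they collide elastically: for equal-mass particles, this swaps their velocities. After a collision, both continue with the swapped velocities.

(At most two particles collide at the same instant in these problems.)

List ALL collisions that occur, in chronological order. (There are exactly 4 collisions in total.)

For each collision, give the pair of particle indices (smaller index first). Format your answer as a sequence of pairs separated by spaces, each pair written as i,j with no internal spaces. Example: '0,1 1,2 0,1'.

Answer: 0,1 1,2 2,3 1,2

Derivation:
Collision at t=1/2: particles 0 and 1 swap velocities; positions: p0=2 p1=2 p2=10 p3=29/2; velocities now: v0=-4 v1=4 v2=0 v3=-1
Collision at t=5/2: particles 1 and 2 swap velocities; positions: p0=-6 p1=10 p2=10 p3=25/2; velocities now: v0=-4 v1=0 v2=4 v3=-1
Collision at t=3: particles 2 and 3 swap velocities; positions: p0=-8 p1=10 p2=12 p3=12; velocities now: v0=-4 v1=0 v2=-1 v3=4
Collision at t=5: particles 1 and 2 swap velocities; positions: p0=-16 p1=10 p2=10 p3=20; velocities now: v0=-4 v1=-1 v2=0 v3=4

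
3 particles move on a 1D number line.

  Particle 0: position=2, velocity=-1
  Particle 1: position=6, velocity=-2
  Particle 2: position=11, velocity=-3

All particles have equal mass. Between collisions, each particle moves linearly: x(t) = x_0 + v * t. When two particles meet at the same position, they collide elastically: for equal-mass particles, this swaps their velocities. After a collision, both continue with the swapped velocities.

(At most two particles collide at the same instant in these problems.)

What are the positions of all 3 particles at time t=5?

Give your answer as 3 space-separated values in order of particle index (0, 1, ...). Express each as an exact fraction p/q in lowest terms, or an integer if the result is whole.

Collision at t=4: particles 0 and 1 swap velocities; positions: p0=-2 p1=-2 p2=-1; velocities now: v0=-2 v1=-1 v2=-3
Collision at t=9/2: particles 1 and 2 swap velocities; positions: p0=-3 p1=-5/2 p2=-5/2; velocities now: v0=-2 v1=-3 v2=-1
Collision at t=5: particles 0 and 1 swap velocities; positions: p0=-4 p1=-4 p2=-3; velocities now: v0=-3 v1=-2 v2=-1
Advance to t=5 (no further collisions before then); velocities: v0=-3 v1=-2 v2=-1; positions = -4 -4 -3

Answer: -4 -4 -3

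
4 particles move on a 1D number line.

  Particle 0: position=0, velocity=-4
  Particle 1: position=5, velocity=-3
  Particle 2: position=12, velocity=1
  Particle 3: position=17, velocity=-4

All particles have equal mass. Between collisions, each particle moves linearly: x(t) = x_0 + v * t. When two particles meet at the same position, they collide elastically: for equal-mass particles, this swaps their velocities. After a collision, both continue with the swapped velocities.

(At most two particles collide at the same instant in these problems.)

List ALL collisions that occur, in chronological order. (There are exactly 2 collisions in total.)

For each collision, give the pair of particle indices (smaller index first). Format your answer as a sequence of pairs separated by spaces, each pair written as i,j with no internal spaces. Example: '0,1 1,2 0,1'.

Collision at t=1: particles 2 and 3 swap velocities; positions: p0=-4 p1=2 p2=13 p3=13; velocities now: v0=-4 v1=-3 v2=-4 v3=1
Collision at t=12: particles 1 and 2 swap velocities; positions: p0=-48 p1=-31 p2=-31 p3=24; velocities now: v0=-4 v1=-4 v2=-3 v3=1

Answer: 2,3 1,2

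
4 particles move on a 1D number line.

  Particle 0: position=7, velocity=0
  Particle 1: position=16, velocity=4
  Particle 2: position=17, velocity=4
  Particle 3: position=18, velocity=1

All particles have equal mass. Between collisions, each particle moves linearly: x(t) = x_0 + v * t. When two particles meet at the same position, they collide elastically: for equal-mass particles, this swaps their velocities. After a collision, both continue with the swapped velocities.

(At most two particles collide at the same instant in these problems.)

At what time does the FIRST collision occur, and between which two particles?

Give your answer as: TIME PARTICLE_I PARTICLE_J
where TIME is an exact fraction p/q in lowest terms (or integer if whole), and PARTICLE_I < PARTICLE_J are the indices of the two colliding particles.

Answer: 1/3 2 3

Derivation:
Pair (0,1): pos 7,16 vel 0,4 -> not approaching (rel speed -4 <= 0)
Pair (1,2): pos 16,17 vel 4,4 -> not approaching (rel speed 0 <= 0)
Pair (2,3): pos 17,18 vel 4,1 -> gap=1, closing at 3/unit, collide at t=1/3
Earliest collision: t=1/3 between 2 and 3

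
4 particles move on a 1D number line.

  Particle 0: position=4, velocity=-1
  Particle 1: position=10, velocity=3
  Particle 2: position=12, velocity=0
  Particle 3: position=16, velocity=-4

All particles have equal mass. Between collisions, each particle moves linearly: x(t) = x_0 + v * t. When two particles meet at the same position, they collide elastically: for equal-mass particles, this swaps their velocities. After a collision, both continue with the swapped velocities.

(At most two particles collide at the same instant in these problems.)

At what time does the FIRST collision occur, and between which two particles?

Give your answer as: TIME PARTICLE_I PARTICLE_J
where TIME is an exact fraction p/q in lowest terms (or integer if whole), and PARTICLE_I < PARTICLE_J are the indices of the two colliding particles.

Pair (0,1): pos 4,10 vel -1,3 -> not approaching (rel speed -4 <= 0)
Pair (1,2): pos 10,12 vel 3,0 -> gap=2, closing at 3/unit, collide at t=2/3
Pair (2,3): pos 12,16 vel 0,-4 -> gap=4, closing at 4/unit, collide at t=1
Earliest collision: t=2/3 between 1 and 2

Answer: 2/3 1 2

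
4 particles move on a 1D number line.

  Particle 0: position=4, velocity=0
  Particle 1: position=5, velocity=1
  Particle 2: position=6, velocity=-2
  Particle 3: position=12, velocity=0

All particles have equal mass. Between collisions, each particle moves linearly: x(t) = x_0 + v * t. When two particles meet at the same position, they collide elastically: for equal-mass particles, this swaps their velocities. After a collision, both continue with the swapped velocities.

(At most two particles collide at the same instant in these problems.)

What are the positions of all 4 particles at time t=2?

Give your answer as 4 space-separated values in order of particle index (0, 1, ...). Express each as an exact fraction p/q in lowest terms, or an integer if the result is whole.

Collision at t=1/3: particles 1 and 2 swap velocities; positions: p0=4 p1=16/3 p2=16/3 p3=12; velocities now: v0=0 v1=-2 v2=1 v3=0
Collision at t=1: particles 0 and 1 swap velocities; positions: p0=4 p1=4 p2=6 p3=12; velocities now: v0=-2 v1=0 v2=1 v3=0
Advance to t=2 (no further collisions before then); velocities: v0=-2 v1=0 v2=1 v3=0; positions = 2 4 7 12

Answer: 2 4 7 12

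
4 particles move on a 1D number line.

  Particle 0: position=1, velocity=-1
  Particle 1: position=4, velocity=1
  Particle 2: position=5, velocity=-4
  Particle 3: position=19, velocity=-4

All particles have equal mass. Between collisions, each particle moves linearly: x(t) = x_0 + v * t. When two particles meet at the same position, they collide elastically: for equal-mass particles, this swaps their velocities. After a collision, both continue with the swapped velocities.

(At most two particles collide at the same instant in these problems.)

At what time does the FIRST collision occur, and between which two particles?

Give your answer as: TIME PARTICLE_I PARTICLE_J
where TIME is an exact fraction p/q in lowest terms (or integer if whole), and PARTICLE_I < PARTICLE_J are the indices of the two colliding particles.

Answer: 1/5 1 2

Derivation:
Pair (0,1): pos 1,4 vel -1,1 -> not approaching (rel speed -2 <= 0)
Pair (1,2): pos 4,5 vel 1,-4 -> gap=1, closing at 5/unit, collide at t=1/5
Pair (2,3): pos 5,19 vel -4,-4 -> not approaching (rel speed 0 <= 0)
Earliest collision: t=1/5 between 1 and 2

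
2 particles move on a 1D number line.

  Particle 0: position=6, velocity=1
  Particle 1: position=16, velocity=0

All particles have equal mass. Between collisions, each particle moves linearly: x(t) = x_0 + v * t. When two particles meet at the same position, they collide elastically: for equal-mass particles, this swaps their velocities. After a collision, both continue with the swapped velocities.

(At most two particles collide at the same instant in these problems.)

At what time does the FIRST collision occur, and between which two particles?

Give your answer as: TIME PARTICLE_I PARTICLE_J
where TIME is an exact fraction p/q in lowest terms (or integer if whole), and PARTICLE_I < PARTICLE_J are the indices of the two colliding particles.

Pair (0,1): pos 6,16 vel 1,0 -> gap=10, closing at 1/unit, collide at t=10
Earliest collision: t=10 between 0 and 1

Answer: 10 0 1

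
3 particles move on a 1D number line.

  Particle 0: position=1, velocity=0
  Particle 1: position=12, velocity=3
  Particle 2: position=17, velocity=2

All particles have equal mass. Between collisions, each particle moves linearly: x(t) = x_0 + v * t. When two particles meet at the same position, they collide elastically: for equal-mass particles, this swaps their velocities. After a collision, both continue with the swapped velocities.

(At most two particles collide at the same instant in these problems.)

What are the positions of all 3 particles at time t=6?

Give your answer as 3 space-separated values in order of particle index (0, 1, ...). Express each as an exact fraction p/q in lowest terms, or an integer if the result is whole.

Collision at t=5: particles 1 and 2 swap velocities; positions: p0=1 p1=27 p2=27; velocities now: v0=0 v1=2 v2=3
Advance to t=6 (no further collisions before then); velocities: v0=0 v1=2 v2=3; positions = 1 29 30

Answer: 1 29 30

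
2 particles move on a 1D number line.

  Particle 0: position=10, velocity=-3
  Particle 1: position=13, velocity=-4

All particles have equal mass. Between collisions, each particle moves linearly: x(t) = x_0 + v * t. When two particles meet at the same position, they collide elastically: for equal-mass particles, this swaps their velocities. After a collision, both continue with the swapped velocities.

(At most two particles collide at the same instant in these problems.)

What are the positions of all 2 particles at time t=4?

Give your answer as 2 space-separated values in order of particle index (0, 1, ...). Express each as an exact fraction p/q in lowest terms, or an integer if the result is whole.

Collision at t=3: particles 0 and 1 swap velocities; positions: p0=1 p1=1; velocities now: v0=-4 v1=-3
Advance to t=4 (no further collisions before then); velocities: v0=-4 v1=-3; positions = -3 -2

Answer: -3 -2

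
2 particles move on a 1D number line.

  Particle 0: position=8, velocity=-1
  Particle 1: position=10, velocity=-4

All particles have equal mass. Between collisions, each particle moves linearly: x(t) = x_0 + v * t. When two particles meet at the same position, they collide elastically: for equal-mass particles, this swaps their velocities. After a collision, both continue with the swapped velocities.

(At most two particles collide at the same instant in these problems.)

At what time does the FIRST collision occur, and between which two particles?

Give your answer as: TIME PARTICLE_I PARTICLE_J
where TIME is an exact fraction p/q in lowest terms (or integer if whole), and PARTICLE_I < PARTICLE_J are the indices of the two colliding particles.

Pair (0,1): pos 8,10 vel -1,-4 -> gap=2, closing at 3/unit, collide at t=2/3
Earliest collision: t=2/3 between 0 and 1

Answer: 2/3 0 1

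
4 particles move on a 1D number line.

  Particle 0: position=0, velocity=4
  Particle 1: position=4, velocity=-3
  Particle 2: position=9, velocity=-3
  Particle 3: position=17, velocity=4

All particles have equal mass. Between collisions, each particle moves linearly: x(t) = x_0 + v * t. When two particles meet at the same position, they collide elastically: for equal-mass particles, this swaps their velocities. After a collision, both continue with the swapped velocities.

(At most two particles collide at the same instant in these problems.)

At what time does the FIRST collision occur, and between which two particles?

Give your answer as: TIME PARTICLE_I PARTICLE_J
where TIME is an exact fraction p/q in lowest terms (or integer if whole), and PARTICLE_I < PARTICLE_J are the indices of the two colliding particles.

Pair (0,1): pos 0,4 vel 4,-3 -> gap=4, closing at 7/unit, collide at t=4/7
Pair (1,2): pos 4,9 vel -3,-3 -> not approaching (rel speed 0 <= 0)
Pair (2,3): pos 9,17 vel -3,4 -> not approaching (rel speed -7 <= 0)
Earliest collision: t=4/7 between 0 and 1

Answer: 4/7 0 1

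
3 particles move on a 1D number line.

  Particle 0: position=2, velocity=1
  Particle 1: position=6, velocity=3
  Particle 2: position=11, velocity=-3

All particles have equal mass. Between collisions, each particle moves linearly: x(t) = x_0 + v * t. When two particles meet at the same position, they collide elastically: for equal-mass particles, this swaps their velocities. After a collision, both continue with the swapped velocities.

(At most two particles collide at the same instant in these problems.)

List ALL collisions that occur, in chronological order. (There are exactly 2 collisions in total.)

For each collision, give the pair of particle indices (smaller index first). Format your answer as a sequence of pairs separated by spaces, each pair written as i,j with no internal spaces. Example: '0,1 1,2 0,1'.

Collision at t=5/6: particles 1 and 2 swap velocities; positions: p0=17/6 p1=17/2 p2=17/2; velocities now: v0=1 v1=-3 v2=3
Collision at t=9/4: particles 0 and 1 swap velocities; positions: p0=17/4 p1=17/4 p2=51/4; velocities now: v0=-3 v1=1 v2=3

Answer: 1,2 0,1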